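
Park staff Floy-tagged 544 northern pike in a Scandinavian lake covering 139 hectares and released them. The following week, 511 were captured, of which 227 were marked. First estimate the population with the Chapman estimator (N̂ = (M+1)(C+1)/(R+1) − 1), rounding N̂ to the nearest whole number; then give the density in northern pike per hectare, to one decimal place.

density ≈ 8.8 northern pike per hectare

N̂ = 545·512/228 − 1 = 279040/228 − 1 ≈ 1222.9 → 1223
Density = N̂ / area = 1223 / 139 ≈ 8.80 → 8.8 per hectare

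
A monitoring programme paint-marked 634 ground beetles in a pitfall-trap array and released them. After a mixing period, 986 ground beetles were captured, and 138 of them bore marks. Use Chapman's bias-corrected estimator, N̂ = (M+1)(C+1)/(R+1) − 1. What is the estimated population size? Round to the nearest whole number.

N̂ = (634+1)(986+1)/(138+1) − 1 = 635·987/139 − 1
= 626745/139 − 1 ≈ 4509.0 − 1 ≈ 4508.0 → 4508

N ≈ 4508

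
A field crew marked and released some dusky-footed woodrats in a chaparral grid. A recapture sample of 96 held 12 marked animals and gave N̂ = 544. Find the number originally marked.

From N = M·C/R: M = N·R / C = 544·12 / 96 = 6528 / 96 = 68.

M = 68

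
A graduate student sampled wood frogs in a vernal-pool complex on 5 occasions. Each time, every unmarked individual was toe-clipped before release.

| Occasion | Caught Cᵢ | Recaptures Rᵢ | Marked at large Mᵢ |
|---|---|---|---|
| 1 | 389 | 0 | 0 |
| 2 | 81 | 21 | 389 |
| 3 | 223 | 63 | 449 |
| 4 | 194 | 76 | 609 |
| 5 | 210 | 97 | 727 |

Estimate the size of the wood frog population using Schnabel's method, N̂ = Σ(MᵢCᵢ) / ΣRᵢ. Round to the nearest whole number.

N ≈ 1566

Σ MᵢCᵢ = 0·389 + 389·81 + 449·223 + 609·194 + 727·210 = 0 + 31509 + 100127 + 118146 + 152670 = 402452
Σ Rᵢ = 0 + 21 + 63 + 76 + 97 = 257
N̂ = 402452 / 257 ≈ 1566.0 → 1566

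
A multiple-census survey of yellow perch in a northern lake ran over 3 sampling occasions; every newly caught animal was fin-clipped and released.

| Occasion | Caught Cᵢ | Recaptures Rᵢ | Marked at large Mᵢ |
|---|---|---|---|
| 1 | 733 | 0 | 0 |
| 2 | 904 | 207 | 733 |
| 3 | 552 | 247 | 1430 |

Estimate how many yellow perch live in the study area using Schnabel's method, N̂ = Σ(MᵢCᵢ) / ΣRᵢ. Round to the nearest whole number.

Σ MᵢCᵢ = 0·733 + 733·904 + 1430·552 = 0 + 662632 + 789360 = 1451992
Σ Rᵢ = 0 + 207 + 247 = 454
N̂ = 1451992 / 454 ≈ 3198.2 → 3198

N ≈ 3198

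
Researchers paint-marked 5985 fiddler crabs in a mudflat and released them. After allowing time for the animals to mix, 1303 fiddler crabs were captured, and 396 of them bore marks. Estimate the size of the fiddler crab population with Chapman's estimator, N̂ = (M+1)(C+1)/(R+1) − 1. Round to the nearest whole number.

N ≈ 19,661

N̂ = (5985+1)(1303+1)/(396+1) − 1 = 5986·1304/397 − 1
= 7805744/397 − 1 ≈ 19661.8 − 1 ≈ 19660.8 → 19661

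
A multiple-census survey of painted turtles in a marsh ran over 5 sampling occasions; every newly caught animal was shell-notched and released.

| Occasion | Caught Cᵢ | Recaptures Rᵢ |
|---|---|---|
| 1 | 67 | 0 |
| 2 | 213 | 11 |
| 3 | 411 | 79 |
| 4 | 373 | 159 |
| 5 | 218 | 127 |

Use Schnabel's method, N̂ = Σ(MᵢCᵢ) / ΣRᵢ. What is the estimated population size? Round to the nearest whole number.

N ≈ 1401

Marked at large before each occasion: Mᵢ = Σⱼ<ᵢ (Cⱼ − Rⱼ) → M1=0, M2=67, M3=269, M4=601, M5=815
Σ MᵢCᵢ = 0·67 + 67·213 + 269·411 + 601·373 + 815·218 = 0 + 14271 + 110559 + 224173 + 177670 = 526673
Σ Rᵢ = 0 + 11 + 79 + 159 + 127 = 376
N̂ = 526673 / 376 ≈ 1400.7 → 1401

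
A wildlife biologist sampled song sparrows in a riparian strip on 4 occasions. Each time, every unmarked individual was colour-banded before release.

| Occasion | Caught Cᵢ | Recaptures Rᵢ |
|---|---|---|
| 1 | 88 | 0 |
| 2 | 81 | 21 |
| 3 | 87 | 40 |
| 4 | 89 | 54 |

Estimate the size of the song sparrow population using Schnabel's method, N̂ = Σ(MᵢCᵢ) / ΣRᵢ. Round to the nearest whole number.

N ≈ 325

Marked at large before each occasion: Mᵢ = Σⱼ<ᵢ (Cⱼ − Rⱼ) → M1=0, M2=88, M3=148, M4=195
Σ MᵢCᵢ = 0·88 + 88·81 + 148·87 + 195·89 = 0 + 7128 + 12876 + 17355 = 37359
Σ Rᵢ = 0 + 21 + 40 + 54 = 115
N̂ = 37359 / 115 ≈ 324.9 → 325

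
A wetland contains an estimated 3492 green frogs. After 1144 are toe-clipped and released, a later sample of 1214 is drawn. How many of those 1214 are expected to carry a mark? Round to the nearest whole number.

expected recaptures ≈ 398

Expected recaptures E[R] = M·C / N.
E[R] = 1144 × 1214 / 3492 = 1388816 / 3492 ≈ 397.7 → 398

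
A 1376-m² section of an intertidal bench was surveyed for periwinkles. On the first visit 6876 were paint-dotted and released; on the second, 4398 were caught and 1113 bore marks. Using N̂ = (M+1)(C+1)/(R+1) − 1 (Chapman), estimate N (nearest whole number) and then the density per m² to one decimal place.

density ≈ 19.7 periwinkles per m²

N̂ = 6877·4399/1114 − 1 = 30251923/1114 − 1 ≈ 27155.1 → 27155
Density = N̂ / area = 27155 / 1376 ≈ 19.73 → 19.7 per m²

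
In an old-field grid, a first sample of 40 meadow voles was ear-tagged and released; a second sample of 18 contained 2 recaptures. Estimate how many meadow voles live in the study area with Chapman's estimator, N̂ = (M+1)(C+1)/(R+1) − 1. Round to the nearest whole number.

N̂ = (40+1)(18+1)/(2+1) − 1 = 41·19/3 − 1
= 779/3 − 1 ≈ 259.7 − 1 ≈ 258.7 → 259

N ≈ 259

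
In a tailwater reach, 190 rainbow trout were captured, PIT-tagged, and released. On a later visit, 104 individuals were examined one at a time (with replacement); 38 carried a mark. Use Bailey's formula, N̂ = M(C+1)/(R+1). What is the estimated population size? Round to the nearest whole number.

N ≈ 512

N̂ = 190·(104+1)/(38+1) = 190·105/39 = 19950/39 ≈ 511.5 → 512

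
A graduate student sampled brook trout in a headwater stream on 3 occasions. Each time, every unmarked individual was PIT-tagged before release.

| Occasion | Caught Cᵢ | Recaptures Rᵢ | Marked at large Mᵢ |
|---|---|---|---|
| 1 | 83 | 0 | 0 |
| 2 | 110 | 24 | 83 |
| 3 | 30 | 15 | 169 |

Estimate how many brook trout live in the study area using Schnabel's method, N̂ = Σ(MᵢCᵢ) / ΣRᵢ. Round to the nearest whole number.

Σ MᵢCᵢ = 0·83 + 83·110 + 169·30 = 0 + 9130 + 5070 = 14200
Σ Rᵢ = 0 + 24 + 15 = 39
N̂ = 14200 / 39 ≈ 364.1 → 364

N ≈ 364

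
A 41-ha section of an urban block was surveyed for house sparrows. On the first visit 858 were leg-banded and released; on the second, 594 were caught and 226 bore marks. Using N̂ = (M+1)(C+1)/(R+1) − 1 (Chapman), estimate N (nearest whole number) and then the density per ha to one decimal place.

N̂ = 859·595/227 − 1 = 511105/227 − 1 ≈ 2250.6 → 2251
Density = N̂ / area = 2251 / 41 ≈ 54.90 → 54.9 per ha

density ≈ 54.9 house sparrows per ha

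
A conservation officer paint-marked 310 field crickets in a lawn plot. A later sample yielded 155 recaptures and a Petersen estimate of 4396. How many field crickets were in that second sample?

C = 2198

From N = M·C/R: C = N·R / M = 4396·155 / 310 = 681380 / 310 = 2198.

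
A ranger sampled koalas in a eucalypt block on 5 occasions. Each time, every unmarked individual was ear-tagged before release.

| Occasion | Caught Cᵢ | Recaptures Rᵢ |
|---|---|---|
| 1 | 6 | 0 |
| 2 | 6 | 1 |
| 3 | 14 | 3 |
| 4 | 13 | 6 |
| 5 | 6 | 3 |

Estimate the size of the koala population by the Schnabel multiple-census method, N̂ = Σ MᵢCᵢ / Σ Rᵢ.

Marked at large before each occasion: Mᵢ = Σⱼ<ᵢ (Cⱼ − Rⱼ) → M1=0, M2=6, M3=11, M4=22, M5=29
Σ MᵢCᵢ = 0·6 + 6·6 + 11·14 + 22·13 + 29·6 = 0 + 36 + 154 + 286 + 174 = 650
Σ Rᵢ = 0 + 1 + 3 + 6 + 3 = 13
N̂ = 650 / 13 = 50

N = 50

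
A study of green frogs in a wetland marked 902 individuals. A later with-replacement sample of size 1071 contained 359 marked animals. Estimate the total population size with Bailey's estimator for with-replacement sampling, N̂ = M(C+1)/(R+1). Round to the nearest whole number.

N ≈ 2686

N̂ = 902·(1071+1)/(359+1) = 902·1072/360 = 966944/360 ≈ 2686.0 → 2686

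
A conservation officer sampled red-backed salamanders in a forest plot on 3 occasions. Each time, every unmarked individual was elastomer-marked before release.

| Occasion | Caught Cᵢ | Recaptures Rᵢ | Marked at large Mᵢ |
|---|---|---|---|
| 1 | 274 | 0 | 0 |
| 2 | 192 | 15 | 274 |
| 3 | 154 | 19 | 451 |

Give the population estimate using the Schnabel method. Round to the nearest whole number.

N ≈ 3590

Σ MᵢCᵢ = 0·274 + 274·192 + 451·154 = 0 + 52608 + 69454 = 122062
Σ Rᵢ = 0 + 15 + 19 = 34
N̂ = 122062 / 34 ≈ 3590.1 → 3590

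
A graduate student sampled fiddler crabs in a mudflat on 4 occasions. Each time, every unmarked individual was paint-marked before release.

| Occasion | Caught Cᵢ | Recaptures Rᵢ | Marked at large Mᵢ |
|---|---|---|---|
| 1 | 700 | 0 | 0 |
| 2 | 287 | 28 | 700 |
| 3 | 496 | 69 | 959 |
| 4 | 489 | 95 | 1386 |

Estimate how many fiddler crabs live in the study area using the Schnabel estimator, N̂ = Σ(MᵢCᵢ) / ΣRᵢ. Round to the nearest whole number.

N ≈ 7054

Σ MᵢCᵢ = 0·700 + 700·287 + 959·496 + 1386·489 = 0 + 200900 + 475664 + 677754 = 1354318
Σ Rᵢ = 0 + 28 + 69 + 95 = 192
N̂ = 1354318 / 192 ≈ 7053.7 → 7054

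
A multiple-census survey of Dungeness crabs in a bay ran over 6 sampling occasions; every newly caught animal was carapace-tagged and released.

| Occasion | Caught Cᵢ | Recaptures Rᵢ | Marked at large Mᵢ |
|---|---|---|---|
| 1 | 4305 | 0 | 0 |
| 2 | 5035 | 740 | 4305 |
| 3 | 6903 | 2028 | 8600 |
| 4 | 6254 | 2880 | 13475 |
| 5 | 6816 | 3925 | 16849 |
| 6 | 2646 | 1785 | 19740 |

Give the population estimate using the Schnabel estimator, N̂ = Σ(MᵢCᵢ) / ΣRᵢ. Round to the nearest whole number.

Σ MᵢCᵢ = 0·4305 + 4305·5035 + 8600·6903 + 13475·6254 + 16849·6816 + 19740·2646 = 0 + 21675675 + 59365800 + 84272650 + 114842784 + 52232040 = 332388949
Σ Rᵢ = 0 + 740 + 2028 + 2880 + 3925 + 1785 = 11358
N̂ = 332388949 / 11358 ≈ 29264.7 → 29265

N ≈ 29,265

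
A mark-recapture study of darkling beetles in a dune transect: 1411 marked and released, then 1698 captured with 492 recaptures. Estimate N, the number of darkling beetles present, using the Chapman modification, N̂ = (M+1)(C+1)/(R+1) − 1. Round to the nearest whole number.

N̂ = (1411+1)(1698+1)/(492+1) − 1 = 1412·1699/493 − 1
= 2398988/493 − 1 ≈ 4866.1 − 1 ≈ 4865.1 → 4865

N ≈ 4865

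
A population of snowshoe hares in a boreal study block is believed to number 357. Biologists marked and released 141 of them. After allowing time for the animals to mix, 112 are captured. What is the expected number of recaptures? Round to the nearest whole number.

Expected recaptures E[R] = M·C / N.
E[R] = 141 × 112 / 357 = 15792 / 357 ≈ 44.2 → 44

expected recaptures ≈ 44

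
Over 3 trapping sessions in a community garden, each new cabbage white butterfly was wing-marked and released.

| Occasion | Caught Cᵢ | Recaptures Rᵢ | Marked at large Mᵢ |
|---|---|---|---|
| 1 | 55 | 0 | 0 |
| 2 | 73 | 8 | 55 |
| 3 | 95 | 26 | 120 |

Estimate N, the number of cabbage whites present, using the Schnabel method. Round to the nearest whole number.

Σ MᵢCᵢ = 0·55 + 55·73 + 120·95 = 0 + 4015 + 11400 = 15415
Σ Rᵢ = 0 + 8 + 26 = 34
N̂ = 15415 / 34 ≈ 453.4 → 453

N ≈ 453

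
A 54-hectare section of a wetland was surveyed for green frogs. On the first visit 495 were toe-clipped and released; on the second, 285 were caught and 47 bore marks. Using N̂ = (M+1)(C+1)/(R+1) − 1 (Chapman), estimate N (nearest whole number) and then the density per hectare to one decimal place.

density ≈ 54.7 green frogs per hectare

N̂ = 496·286/48 − 1 = 141856/48 − 1 ≈ 2954.3 → 2954
Density = N̂ / area = 2954 / 54 ≈ 54.70 → 54.7 per hectare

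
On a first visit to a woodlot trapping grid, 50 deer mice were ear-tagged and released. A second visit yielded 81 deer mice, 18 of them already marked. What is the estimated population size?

If marked individuals mix randomly, R/C ≈ M/N, giving N ≈ M·C/R.
N = (50 × 81) / 18 = 4050 / 18 = 225

N = 225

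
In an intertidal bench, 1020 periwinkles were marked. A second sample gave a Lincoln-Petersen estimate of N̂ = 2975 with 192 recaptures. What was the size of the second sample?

From N = M·C/R: C = N·R / M = 2975·192 / 1020 = 571200 / 1020 = 560.

C = 560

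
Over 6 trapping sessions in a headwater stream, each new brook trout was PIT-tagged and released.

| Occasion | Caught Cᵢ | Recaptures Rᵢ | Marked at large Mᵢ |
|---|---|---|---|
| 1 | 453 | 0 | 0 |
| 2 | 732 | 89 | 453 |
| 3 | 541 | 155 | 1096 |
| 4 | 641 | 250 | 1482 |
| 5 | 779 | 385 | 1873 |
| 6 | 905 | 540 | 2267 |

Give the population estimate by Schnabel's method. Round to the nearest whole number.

Σ MᵢCᵢ = 0·453 + 453·732 + 1096·541 + 1482·641 + 1873·779 + 2267·905 = 0 + 331596 + 592936 + 949962 + 1459067 + 2051635 = 5385196
Σ Rᵢ = 0 + 89 + 155 + 250 + 385 + 540 = 1419
N̂ = 5385196 / 1419 ≈ 3795.1 → 3795

N ≈ 3795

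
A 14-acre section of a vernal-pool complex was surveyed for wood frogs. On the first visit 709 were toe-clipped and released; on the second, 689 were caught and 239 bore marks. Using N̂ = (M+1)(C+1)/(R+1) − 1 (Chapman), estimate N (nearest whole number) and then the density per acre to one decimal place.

density ≈ 145.7 wood frogs per acre

N̂ = 710·690/240 − 1 = 489900/240 − 1 ≈ 2040.2 → 2040
Density = N̂ / area = 2040 / 14 ≈ 145.71 → 145.7 per acre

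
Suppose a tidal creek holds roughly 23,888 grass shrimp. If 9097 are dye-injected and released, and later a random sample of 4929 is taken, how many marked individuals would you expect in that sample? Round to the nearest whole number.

expected recaptures ≈ 1877

Expected recaptures E[R] = M·C / N.
E[R] = 9097 × 4929 / 23888 = 44839113 / 23888 ≈ 1877.1 → 1877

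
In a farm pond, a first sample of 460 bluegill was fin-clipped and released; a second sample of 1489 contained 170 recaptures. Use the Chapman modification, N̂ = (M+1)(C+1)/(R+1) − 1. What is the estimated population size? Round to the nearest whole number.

N̂ = (460+1)(1489+1)/(170+1) − 1 = 461·1490/171 − 1
= 686890/171 − 1 ≈ 4016.9 − 1 ≈ 4015.9 → 4016

N ≈ 4016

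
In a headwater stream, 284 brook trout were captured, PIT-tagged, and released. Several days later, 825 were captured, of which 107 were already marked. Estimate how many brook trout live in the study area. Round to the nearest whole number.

N ≈ 2190

N = (284 × 825) / 107 = 234300 / 107 ≈ 2189.7 → 2190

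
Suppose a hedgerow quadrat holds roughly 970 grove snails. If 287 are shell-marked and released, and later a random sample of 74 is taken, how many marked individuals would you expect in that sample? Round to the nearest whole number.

Expected recaptures E[R] = M·C / N.
E[R] = 287 × 74 / 970 = 21238 / 970 ≈ 21.9 → 22

expected recaptures ≈ 22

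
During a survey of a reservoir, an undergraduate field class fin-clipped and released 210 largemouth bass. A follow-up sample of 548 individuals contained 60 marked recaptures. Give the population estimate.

N = 1918

Lincoln-Petersen assumes M/N = R/C, so N = M·C / R.
N = (210 × 548) / 60 = 115080 / 60 = 1918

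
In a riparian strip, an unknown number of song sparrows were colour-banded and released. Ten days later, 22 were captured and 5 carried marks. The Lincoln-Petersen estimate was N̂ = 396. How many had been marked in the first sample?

M = 90

From N = M·C/R: M = N·R / C = 396·5 / 22 = 1980 / 22 = 90.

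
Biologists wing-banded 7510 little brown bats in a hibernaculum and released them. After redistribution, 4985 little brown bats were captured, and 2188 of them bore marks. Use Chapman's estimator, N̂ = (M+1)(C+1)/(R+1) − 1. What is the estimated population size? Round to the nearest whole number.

N̂ = (7510+1)(4985+1)/(2188+1) − 1 = 7511·4986/2189 − 1
= 37449846/2189 − 1 ≈ 17108.2 − 1 ≈ 17107.2 → 17107

N ≈ 17,107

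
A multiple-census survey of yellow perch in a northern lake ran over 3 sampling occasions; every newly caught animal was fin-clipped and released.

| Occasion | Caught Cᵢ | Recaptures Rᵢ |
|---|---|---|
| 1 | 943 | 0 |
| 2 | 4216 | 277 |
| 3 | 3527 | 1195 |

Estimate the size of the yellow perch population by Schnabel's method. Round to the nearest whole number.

Marked at large before each occasion: Mᵢ = Σⱼ<ᵢ (Cⱼ − Rⱼ) → M1=0, M2=943, M3=4882
Σ MᵢCᵢ = 0·943 + 943·4216 + 4882·3527 = 0 + 3975688 + 17218814 = 21194502
Σ Rᵢ = 0 + 277 + 1195 = 1472
N̂ = 21194502 / 1472 ≈ 14398.4 → 14398

N ≈ 14,398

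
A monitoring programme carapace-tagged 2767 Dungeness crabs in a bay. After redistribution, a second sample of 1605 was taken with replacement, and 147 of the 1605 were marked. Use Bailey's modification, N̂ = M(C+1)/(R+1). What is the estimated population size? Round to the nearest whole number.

N ≈ 30,026

N̂ = 2767·(1605+1)/(147+1) = 2767·1606/148 = 4443802/148 ≈ 30025.7 → 30026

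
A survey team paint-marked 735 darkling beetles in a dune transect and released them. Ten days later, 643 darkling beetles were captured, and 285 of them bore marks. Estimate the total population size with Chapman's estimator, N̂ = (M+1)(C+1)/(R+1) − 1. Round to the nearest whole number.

N̂ = (735+1)(643+1)/(285+1) − 1 = 736·644/286 − 1
= 473984/286 − 1 ≈ 1657.3 − 1 ≈ 1656.3 → 1656

N ≈ 1656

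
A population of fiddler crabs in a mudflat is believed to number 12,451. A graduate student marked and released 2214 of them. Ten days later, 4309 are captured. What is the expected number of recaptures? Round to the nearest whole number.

expected recaptures ≈ 766

Expected recaptures E[R] = M·C / N.
E[R] = 2214 × 4309 / 12451 = 9540126 / 12451 ≈ 766.2 → 766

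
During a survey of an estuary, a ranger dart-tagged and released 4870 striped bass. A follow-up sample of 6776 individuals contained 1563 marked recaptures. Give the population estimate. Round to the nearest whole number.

N ≈ 21,113

The marked fraction in the recapture sample should equal the marked fraction in the population: 1563/6776 = 4870/N.
N = (4870 × 6776) / 1563 = 32999120 / 1563 ≈ 21112.7 → 21113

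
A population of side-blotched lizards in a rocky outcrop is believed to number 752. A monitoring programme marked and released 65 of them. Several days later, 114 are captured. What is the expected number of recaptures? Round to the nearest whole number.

expected recaptures ≈ 10

Expected recaptures E[R] = M·C / N.
E[R] = 65 × 114 / 752 = 7410 / 752 ≈ 9.9 → 10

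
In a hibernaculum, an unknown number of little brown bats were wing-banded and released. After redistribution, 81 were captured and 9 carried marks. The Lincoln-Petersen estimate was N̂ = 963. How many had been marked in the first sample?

From N = M·C/R: M = N·R / C = 963·9 / 81 = 8667 / 81 = 107.

M = 107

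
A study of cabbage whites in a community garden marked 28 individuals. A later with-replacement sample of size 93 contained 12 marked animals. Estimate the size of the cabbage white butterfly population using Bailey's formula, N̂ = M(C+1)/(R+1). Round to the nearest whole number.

N ≈ 202

N̂ = 28·(93+1)/(12+1) = 28·94/13 = 2632/13 ≈ 202.46 → 202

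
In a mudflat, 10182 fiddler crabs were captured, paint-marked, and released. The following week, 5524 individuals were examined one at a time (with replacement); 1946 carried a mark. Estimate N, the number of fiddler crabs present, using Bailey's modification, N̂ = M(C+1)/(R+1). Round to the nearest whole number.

N ≈ 28,893

N̂ = 10182·(5524+1)/(1946+1) = 10182·5525/1947 = 56255550/1947 ≈ 28893.45 → 28893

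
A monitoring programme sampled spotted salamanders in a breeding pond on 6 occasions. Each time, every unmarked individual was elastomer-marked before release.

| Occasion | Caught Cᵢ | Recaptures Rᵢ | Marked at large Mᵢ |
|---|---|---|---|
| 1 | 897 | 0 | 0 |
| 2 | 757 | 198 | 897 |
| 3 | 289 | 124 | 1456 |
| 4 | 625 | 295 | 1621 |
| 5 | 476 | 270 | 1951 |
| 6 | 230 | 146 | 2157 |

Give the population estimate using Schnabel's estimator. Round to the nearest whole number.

N ≈ 3425

Σ MᵢCᵢ = 0·897 + 897·757 + 1456·289 + 1621·625 + 1951·476 + 2157·230 = 0 + 679029 + 420784 + 1013125 + 928676 + 496110 = 3537724
Σ Rᵢ = 0 + 198 + 124 + 295 + 270 + 146 = 1033
N̂ = 3537724 / 1033 ≈ 3424.7 → 3425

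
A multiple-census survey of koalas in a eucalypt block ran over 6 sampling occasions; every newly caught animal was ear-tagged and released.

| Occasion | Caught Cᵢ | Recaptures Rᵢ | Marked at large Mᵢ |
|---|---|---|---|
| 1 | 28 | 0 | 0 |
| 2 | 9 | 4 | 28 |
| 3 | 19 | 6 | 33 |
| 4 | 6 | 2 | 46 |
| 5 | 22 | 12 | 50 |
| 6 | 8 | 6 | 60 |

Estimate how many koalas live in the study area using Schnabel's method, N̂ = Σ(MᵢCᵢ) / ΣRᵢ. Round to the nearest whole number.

Σ MᵢCᵢ = 0·28 + 28·9 + 33·19 + 46·6 + 50·22 + 60·8 = 0 + 252 + 627 + 276 + 1100 + 480 = 2735
Σ Rᵢ = 0 + 4 + 6 + 2 + 12 + 6 = 30
N̂ = 2735 / 30 ≈ 91.2 → 91

N ≈ 91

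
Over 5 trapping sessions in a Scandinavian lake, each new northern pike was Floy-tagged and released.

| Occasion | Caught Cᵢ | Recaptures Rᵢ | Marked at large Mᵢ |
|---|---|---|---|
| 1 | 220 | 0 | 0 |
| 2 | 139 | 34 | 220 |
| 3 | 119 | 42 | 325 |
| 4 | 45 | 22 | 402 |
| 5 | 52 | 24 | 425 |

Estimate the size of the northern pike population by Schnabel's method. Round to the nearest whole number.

Σ MᵢCᵢ = 0·220 + 220·139 + 325·119 + 402·45 + 425·52 = 0 + 30580 + 38675 + 18090 + 22100 = 109445
Σ Rᵢ = 0 + 34 + 42 + 22 + 24 = 122
N̂ = 109445 / 122 ≈ 897.1 → 897

N ≈ 897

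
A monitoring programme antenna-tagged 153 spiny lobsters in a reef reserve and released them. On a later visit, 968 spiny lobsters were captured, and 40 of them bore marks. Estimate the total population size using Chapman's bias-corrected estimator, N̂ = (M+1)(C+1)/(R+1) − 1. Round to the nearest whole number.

N̂ = (153+1)(968+1)/(40+1) − 1 = 154·969/41 − 1
= 149226/41 − 1 ≈ 3639.7 − 1 ≈ 3638.7 → 3639

N ≈ 3639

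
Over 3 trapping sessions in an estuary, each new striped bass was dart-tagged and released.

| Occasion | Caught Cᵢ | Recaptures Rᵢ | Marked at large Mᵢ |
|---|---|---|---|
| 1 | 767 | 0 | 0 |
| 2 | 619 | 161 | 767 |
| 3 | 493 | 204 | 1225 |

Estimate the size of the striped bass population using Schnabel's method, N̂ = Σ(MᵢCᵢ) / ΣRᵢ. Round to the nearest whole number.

Σ MᵢCᵢ = 0·767 + 767·619 + 1225·493 = 0 + 474773 + 603925 = 1078698
Σ Rᵢ = 0 + 161 + 204 = 365
N̂ = 1078698 / 365 ≈ 2955.3 → 2955

N ≈ 2955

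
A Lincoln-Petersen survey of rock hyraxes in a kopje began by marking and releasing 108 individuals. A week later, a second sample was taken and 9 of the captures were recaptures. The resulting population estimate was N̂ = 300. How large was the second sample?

From N = M·C/R: C = N·R / M = 300·9 / 108 = 2700 / 108 = 25.

C = 25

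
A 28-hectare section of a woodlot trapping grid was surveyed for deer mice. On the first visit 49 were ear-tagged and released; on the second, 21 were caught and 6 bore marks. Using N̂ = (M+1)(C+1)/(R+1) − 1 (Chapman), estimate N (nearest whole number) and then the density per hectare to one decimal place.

density ≈ 5.6 deer mice per hectare

N̂ = 50·22/7 − 1 = 1100/7 − 1 ≈ 156.1 → 156
Density = N̂ / area = 156 / 28 ≈ 5.57 → 5.6 per hectare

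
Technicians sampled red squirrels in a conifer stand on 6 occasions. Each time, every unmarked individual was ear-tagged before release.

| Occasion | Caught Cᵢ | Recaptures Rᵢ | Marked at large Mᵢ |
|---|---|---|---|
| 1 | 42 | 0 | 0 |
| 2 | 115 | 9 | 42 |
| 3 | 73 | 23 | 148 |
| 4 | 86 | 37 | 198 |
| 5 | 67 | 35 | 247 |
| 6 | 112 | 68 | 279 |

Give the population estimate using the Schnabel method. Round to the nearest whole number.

Σ MᵢCᵢ = 0·42 + 42·115 + 148·73 + 198·86 + 247·67 + 279·112 = 0 + 4830 + 10804 + 17028 + 16549 + 31248 = 80459
Σ Rᵢ = 0 + 9 + 23 + 37 + 35 + 68 = 172
N̂ = 80459 / 172 ≈ 467.8 → 468

N ≈ 468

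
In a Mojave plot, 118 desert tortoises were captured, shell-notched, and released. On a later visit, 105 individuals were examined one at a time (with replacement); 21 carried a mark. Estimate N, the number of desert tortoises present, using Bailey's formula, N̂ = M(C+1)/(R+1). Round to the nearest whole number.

N ≈ 569

N̂ = 118·(105+1)/(21+1) = 118·106/22 = 12508/22 ≈ 568.5 → 569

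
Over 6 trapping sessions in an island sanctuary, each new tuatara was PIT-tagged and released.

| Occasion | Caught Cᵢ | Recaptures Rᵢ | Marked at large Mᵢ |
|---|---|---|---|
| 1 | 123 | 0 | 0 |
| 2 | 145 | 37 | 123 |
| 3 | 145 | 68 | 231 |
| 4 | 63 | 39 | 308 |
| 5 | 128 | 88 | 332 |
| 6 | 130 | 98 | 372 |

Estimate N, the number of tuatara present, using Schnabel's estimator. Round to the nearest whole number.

Σ MᵢCᵢ = 0·123 + 123·145 + 231·145 + 308·63 + 332·128 + 372·130 = 0 + 17835 + 33495 + 19404 + 42496 + 48360 = 161590
Σ Rᵢ = 0 + 37 + 68 + 39 + 88 + 98 = 330
N̂ = 161590 / 330 ≈ 489.7 → 490

N ≈ 490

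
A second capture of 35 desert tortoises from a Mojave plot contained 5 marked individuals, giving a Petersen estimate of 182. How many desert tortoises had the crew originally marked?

M = 26

From N = M·C/R: M = N·R / C = 182·5 / 35 = 910 / 35 = 26.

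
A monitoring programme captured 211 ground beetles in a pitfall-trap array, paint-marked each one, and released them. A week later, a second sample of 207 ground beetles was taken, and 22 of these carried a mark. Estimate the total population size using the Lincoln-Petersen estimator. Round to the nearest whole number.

N ≈ 1985

If marked individuals mix randomly, R/C ≈ M/N, giving N ≈ M·C/R.
N = (211 × 207) / 22 = 43677 / 22 ≈ 1985.3 → 1985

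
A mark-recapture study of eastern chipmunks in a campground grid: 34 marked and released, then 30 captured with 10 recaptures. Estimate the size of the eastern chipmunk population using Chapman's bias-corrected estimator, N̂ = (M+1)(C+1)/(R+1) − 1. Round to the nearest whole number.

N̂ = (34+1)(30+1)/(10+1) − 1 = 35·31/11 − 1
= 1085/11 − 1 ≈ 98.6 − 1 ≈ 97.6 → 98

N ≈ 98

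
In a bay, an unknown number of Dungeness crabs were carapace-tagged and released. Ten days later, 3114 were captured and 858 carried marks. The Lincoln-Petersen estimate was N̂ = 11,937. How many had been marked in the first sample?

From N = M·C/R: M = N·R / C = 11937·858 / 3114 = 10241946 / 3114 = 3289.

M = 3289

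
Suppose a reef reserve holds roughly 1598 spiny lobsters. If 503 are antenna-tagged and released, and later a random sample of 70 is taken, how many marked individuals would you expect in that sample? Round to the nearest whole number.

expected recaptures ≈ 22

The marked fraction of the population is 503/1598, so in a sample of 70 expect C·(M/N) marked.
E[R] = 503 × 70 / 1598 = 35210 / 1598 ≈ 22.0 → 22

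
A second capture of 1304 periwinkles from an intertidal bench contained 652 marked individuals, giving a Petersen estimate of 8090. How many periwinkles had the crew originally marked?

M = 4045

From N = M·C/R: M = N·R / C = 8090·652 / 1304 = 5274680 / 1304 = 4045.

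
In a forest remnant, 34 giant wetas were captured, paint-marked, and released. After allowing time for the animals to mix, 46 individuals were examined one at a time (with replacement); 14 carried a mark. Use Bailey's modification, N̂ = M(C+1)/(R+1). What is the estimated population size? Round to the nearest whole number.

N ≈ 107

N̂ = 34·(46+1)/(14+1) = 34·47/15 = 1598/15 ≈ 106.5 → 107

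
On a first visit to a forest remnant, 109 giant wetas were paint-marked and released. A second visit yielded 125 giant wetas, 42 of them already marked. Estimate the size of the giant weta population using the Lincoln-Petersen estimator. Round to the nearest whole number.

N ≈ 324

Lincoln-Petersen assumes M/N = R/C, so N = M·C / R.
N = (109 × 125) / 42 = 13625 / 42 ≈ 324.4 → 324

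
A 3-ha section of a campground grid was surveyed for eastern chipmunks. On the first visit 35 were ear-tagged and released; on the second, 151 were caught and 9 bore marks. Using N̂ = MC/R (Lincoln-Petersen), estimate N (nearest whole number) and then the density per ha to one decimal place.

N̂ = 35·151/9 = 5285/9 ≈ 587.2 → 587
Density = N̂ / area = 587 / 3 ≈ 195.67 → 195.7 per ha

density ≈ 195.7 eastern chipmunks per ha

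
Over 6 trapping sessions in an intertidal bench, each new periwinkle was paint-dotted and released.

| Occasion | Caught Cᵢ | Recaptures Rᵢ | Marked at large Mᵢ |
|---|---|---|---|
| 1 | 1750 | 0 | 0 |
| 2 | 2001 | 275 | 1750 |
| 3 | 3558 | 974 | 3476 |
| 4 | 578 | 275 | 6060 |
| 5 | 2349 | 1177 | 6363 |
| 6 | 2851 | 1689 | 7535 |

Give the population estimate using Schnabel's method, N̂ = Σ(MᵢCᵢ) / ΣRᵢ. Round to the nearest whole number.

Σ MᵢCᵢ = 0·1750 + 1750·2001 + 3476·3558 + 6060·578 + 6363·2349 + 7535·2851 = 0 + 3501750 + 12367608 + 3502680 + 14946687 + 21482285 = 55801010
Σ Rᵢ = 0 + 275 + 974 + 275 + 1177 + 1689 = 4390
N̂ = 55801010 / 4390 ≈ 12710.9 → 12711

N ≈ 12,711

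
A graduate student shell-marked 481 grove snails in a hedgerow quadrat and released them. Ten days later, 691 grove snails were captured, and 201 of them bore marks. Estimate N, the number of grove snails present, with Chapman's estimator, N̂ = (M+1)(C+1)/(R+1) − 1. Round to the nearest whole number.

N ≈ 1650

N̂ = (481+1)(691+1)/(201+1) − 1 = 482·692/202 − 1
= 333544/202 − 1 ≈ 1651.2 − 1 ≈ 1650.2 → 1650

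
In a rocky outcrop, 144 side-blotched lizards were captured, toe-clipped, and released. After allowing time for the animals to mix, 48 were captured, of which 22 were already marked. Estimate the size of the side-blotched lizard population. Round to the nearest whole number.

If marked individuals mix randomly, R/C ≈ M/N, giving N ≈ M·C/R.
N = (144 × 48) / 22 = 6912 / 22 ≈ 314.2 → 314

N ≈ 314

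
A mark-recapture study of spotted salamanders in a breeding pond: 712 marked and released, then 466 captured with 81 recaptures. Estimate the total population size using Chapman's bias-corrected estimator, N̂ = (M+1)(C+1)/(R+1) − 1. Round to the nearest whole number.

N̂ = (712+1)(466+1)/(81+1) − 1 = 713·467/82 − 1
= 332971/82 − 1 ≈ 4060.6 − 1 ≈ 4059.6 → 4060

N ≈ 4060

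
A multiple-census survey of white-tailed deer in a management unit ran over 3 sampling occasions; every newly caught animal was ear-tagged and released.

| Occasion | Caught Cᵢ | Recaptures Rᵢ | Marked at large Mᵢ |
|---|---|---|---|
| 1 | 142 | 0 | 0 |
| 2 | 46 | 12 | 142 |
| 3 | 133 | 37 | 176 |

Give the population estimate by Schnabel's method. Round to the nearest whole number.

N ≈ 611

Σ MᵢCᵢ = 0·142 + 142·46 + 176·133 = 0 + 6532 + 23408 = 29940
Σ Rᵢ = 0 + 12 + 37 = 49
N̂ = 29940 / 49 ≈ 611.0 → 611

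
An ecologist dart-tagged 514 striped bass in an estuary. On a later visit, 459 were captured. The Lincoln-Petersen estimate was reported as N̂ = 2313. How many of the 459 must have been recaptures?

From N = M·C/R: R = M·C / N = 514·459 / 2313 = 235926 / 2313 = 102.

R = 102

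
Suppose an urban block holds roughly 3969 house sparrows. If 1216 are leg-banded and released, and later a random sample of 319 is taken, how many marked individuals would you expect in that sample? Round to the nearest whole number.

Expected recaptures E[R] = M·C / N.
E[R] = 1216 × 319 / 3969 = 387904 / 3969 ≈ 97.7 → 98

expected recaptures ≈ 98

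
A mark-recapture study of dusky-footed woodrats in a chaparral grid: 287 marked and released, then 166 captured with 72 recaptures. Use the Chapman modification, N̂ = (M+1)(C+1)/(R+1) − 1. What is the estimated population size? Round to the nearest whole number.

N ≈ 658

N̂ = (287+1)(166+1)/(72+1) − 1 = 288·167/73 − 1
= 48096/73 − 1 ≈ 658.8 − 1 ≈ 657.8 → 658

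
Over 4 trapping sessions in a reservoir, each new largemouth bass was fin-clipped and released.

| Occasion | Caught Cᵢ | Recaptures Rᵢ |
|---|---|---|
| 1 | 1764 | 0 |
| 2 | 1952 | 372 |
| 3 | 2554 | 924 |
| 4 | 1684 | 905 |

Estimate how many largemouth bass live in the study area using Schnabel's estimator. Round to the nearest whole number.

N ≈ 9250

Marked at large before each occasion: Mᵢ = Σⱼ<ᵢ (Cⱼ − Rⱼ) → M1=0, M2=1764, M3=3344, M4=4974
Σ MᵢCᵢ = 0·1764 + 1764·1952 + 3344·2554 + 4974·1684 = 0 + 3443328 + 8540576 + 8376216 = 20360120
Σ Rᵢ = 0 + 372 + 924 + 905 = 2201
N̂ = 20360120 / 2201 ≈ 9250.4 → 9250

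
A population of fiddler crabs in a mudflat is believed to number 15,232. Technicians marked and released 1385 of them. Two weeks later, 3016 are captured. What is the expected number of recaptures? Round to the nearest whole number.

Expected recaptures E[R] = M·C / N.
E[R] = 1385 × 3016 / 15232 = 4177160 / 15232 ≈ 274.2 → 274

expected recaptures ≈ 274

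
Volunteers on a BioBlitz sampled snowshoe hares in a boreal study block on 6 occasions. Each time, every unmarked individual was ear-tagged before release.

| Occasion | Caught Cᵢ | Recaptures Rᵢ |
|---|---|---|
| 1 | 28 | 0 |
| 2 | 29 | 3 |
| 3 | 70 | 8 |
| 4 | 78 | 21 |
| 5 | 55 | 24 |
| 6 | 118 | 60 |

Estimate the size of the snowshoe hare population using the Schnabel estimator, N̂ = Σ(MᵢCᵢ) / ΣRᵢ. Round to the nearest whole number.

N ≈ 407

Marked at large before each occasion: Mᵢ = Σⱼ<ᵢ (Cⱼ − Rⱼ) → M1=0, M2=28, M3=54, M4=116, M5=173, M6=204
Σ MᵢCᵢ = 0·28 + 28·29 + 54·70 + 116·78 + 173·55 + 204·118 = 0 + 812 + 3780 + 9048 + 9515 + 24072 = 47227
Σ Rᵢ = 0 + 3 + 8 + 21 + 24 + 60 = 116
N̂ = 47227 / 116 ≈ 407.1 → 407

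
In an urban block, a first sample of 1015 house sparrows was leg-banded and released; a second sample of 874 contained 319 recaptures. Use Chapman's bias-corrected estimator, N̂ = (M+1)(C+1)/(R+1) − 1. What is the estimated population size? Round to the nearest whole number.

N̂ = (1015+1)(874+1)/(319+1) − 1 = 1016·875/320 − 1
= 889000/320 − 1 ≈ 2778.1 − 1 ≈ 2777.1 → 2777

N ≈ 2777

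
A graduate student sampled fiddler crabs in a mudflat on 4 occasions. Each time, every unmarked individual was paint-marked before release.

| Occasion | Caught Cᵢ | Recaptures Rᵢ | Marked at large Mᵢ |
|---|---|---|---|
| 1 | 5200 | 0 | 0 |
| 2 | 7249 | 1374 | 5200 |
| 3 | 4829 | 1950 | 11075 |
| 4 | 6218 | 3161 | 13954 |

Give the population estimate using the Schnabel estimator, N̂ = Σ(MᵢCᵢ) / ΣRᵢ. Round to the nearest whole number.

Σ MᵢCᵢ = 0·5200 + 5200·7249 + 11075·4829 + 13954·6218 = 0 + 37694800 + 53481175 + 86765972 = 177941947
Σ Rᵢ = 0 + 1374 + 1950 + 3161 = 6485
N̂ = 177941947 / 6485 ≈ 27439.0 → 27439

N ≈ 27,439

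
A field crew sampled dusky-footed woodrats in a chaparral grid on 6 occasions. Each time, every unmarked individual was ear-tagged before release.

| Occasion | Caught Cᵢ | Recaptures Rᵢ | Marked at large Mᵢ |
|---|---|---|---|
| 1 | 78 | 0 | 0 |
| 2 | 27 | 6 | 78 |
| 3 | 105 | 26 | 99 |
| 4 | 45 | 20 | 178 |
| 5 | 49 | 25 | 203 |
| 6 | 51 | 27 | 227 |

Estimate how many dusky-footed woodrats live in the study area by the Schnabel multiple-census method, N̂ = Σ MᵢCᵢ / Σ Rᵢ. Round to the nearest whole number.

Σ MᵢCᵢ = 0·78 + 78·27 + 99·105 + 178·45 + 203·49 + 227·51 = 0 + 2106 + 10395 + 8010 + 9947 + 11577 = 42035
Σ Rᵢ = 0 + 6 + 26 + 20 + 25 + 27 = 104
N̂ = 42035 / 104 ≈ 404.2 → 404

N ≈ 404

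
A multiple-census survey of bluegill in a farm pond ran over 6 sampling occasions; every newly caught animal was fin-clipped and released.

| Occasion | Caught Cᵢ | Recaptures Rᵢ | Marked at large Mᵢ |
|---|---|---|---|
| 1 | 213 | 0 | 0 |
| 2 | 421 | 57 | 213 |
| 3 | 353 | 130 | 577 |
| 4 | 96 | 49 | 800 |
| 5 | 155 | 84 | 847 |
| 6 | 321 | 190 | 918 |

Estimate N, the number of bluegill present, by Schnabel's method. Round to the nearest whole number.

Σ MᵢCᵢ = 0·213 + 213·421 + 577·353 + 800·96 + 847·155 + 918·321 = 0 + 89673 + 203681 + 76800 + 131285 + 294678 = 796117
Σ Rᵢ = 0 + 57 + 130 + 49 + 84 + 190 = 510
N̂ = 796117 / 510 ≈ 1561.0 → 1561

N ≈ 1561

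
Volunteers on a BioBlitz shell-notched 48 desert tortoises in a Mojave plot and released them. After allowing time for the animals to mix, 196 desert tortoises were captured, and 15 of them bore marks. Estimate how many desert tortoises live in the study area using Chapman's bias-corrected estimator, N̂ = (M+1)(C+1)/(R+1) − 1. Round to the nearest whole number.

N ≈ 602

N̂ = (48+1)(196+1)/(15+1) − 1 = 49·197/16 − 1
= 9653/16 − 1 ≈ 603.3 − 1 ≈ 602.3 → 602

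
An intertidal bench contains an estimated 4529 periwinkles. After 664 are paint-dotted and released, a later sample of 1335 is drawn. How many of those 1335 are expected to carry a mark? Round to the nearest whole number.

Expected recaptures E[R] = M·C / N.
E[R] = 664 × 1335 / 4529 = 886440 / 4529 ≈ 195.7 → 196

expected recaptures ≈ 196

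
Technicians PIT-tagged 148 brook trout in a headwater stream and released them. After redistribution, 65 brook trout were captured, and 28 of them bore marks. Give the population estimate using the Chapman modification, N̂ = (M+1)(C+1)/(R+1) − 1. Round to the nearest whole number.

N̂ = (148+1)(65+1)/(28+1) − 1 = 149·66/29 − 1
= 9834/29 − 1 ≈ 339.1 − 1 ≈ 338.1 → 338

N ≈ 338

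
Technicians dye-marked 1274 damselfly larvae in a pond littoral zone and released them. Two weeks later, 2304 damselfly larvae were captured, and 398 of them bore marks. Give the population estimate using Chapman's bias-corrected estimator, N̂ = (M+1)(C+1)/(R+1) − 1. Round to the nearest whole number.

N ≈ 7365

N̂ = (1274+1)(2304+1)/(398+1) − 1 = 1275·2305/399 − 1
= 2938875/399 − 1 ≈ 7365.6 − 1 ≈ 7364.6 → 7365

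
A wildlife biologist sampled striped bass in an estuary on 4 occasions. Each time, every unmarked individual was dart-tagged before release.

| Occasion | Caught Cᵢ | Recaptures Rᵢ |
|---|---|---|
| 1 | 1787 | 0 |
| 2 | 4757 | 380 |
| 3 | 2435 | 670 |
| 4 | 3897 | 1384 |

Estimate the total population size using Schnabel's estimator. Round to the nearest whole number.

N ≈ 22,354

Marked at large before each occasion: Mᵢ = Σⱼ<ᵢ (Cⱼ − Rⱼ) → M1=0, M2=1787, M3=6164, M4=7929
Σ MᵢCᵢ = 0·1787 + 1787·4757 + 6164·2435 + 7929·3897 = 0 + 8500759 + 15009340 + 30899313 = 54409412
Σ Rᵢ = 0 + 380 + 670 + 1384 = 2434
N̂ = 54409412 / 2434 ≈ 22353.9 → 22354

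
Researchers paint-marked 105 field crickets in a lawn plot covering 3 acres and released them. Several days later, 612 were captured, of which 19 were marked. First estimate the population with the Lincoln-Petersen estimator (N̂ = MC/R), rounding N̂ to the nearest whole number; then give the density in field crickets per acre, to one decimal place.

N̂ = 105·612/19 = 64260/19 ≈ 3382.1 → 3382
Density = N̂ / area = 3382 / 3 ≈ 1127.33 → 1127.3 per acre

density ≈ 1127.3 field crickets per acre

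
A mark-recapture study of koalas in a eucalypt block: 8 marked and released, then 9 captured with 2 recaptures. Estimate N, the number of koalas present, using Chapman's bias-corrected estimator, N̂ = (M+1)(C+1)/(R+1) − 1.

N̂ = (8+1)(9+1)/(2+1) − 1 = 9·10/3 − 1
= 90/3 − 1 = 30 − 1 = 29

N = 29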